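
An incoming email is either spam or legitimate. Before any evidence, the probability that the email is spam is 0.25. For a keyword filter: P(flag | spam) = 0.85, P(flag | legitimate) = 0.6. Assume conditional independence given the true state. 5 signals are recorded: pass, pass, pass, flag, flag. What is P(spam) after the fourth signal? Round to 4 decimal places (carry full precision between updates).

0.0243

After 'pass': P(spam) = 0.15·0.2500 / (0.15·0.2500 + 0.4·0.7500) ≈ 0.1111
After 'pass': P(spam) = 0.15·0.1111 / (0.15·0.1111 + 0.4·0.8889) ≈ 0.0448
After 'pass': P(spam) = 0.15·0.0448 / (0.15·0.0448 + 0.4·0.9552) ≈ 0.0173
After 'flag': P(spam) = 0.85·0.0173 / (0.85·0.0173 + 0.6·0.9827) ≈ 0.0243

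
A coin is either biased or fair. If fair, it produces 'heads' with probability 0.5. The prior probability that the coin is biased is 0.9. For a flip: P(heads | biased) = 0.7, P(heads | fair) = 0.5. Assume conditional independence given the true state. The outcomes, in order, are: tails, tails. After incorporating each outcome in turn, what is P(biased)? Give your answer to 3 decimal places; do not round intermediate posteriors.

After 'tails': P(biased) = 0.3·0.9000 / (0.3·0.9000 + 0.5·0.1000) ≈ 0.8438
After 'tails': P(biased) = 0.3·0.8438 / (0.3·0.8438 + 0.5·0.1562) ≈ 0.7642

0.764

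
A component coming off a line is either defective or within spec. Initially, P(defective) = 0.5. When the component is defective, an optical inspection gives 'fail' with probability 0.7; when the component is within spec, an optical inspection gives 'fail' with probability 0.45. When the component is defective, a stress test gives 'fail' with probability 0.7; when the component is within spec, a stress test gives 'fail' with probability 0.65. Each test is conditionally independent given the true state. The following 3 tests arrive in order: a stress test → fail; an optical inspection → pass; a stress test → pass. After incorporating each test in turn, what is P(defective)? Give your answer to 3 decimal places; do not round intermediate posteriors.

After a stress test='fail': P(defective) = 0.7·0.5000 / (0.7·0.5000 + 0.65·0.5000) ≈ 0.5185
After an optical inspection='pass': P(defective) = 0.3·0.5185 / (0.3·0.5185 + 0.55·0.4815) ≈ 0.3700
After a stress test='pass': P(defective) = 0.3·0.3700 / (0.3·0.3700 + 0.35·0.6300) ≈ 0.3349

0.335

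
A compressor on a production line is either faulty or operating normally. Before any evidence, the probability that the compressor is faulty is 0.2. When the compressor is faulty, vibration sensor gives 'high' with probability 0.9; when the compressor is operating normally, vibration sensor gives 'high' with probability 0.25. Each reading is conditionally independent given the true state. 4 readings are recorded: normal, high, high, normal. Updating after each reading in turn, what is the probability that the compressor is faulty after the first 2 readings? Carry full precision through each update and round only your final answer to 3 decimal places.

After 'normal': P(faulty) = 0.1·0.2000 / (0.1·0.2000 + 0.75·0.8000) ≈ 0.0323
After 'high': P(faulty) = 0.9·0.0323 / (0.9·0.0323 + 0.25·0.9677) ≈ 0.1071

0.107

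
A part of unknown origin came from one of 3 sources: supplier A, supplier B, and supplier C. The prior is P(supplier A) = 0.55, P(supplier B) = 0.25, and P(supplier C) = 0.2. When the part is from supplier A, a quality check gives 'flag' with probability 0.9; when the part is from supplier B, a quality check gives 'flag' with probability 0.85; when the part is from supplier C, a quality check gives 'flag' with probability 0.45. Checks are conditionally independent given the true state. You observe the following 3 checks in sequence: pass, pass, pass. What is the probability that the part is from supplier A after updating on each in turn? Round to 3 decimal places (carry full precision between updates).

Each posterior becomes the prior for the next update.
After 'pass': normaliser = 0.1·0.5500 + 0.15·0.2500 + 0.55·0.2000; P(supplier A) ≈ 0.2716, P(supplier B) ≈ 0.1852, P(supplier C) ≈ 0.5432
After 'pass': normaliser = 0.1·0.2716 + 0.15·0.1852 + 0.55·0.5432; P(supplier A) ≈ 0.0768, P(supplier B) ≈ 0.0785, P(supplier C) ≈ 0.8447
After 'pass': normaliser = 0.1·0.0768 + 0.15·0.0785 + 0.55·0.8447; P(supplier A) ≈ 0.0159, P(supplier B) ≈ 0.0243, P(supplier C) ≈ 0.9598

0.016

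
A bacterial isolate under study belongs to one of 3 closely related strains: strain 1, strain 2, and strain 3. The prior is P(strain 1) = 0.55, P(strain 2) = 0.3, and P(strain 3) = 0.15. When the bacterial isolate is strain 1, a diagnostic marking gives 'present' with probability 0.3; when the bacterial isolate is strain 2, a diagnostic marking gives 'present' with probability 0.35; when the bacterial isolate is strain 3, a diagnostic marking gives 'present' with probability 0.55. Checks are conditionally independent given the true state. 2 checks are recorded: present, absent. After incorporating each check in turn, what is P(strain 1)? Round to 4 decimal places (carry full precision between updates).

0.5229

After 'present': normaliser = 0.3·0.5500 + 0.35·0.3000 + 0.55·0.1500; P(strain 1) ≈ 0.4681, P(strain 2) ≈ 0.2979, P(strain 3) ≈ 0.2340
After 'absent': normaliser = 0.7·0.4681 + 0.65·0.2979 + 0.45·0.2340; P(strain 1) ≈ 0.5229, P(strain 2) ≈ 0.3090, P(strain 3) ≈ 0.1681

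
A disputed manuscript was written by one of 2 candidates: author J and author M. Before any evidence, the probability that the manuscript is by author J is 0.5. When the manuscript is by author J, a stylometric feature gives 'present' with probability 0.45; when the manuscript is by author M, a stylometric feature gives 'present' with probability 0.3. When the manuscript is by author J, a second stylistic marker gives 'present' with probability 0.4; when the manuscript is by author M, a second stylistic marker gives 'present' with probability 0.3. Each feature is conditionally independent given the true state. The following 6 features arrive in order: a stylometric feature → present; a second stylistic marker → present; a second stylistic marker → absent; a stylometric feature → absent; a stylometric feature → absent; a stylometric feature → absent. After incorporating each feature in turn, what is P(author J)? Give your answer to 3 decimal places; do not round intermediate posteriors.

After a stylometric feature='present': P(author J) = 0.45·0.5000 / (0.45·0.5000 + 0.3·0.5000) ≈ 0.6000
After a second stylistic marker='present': P(author J) = 0.4·0.6000 / (0.4·0.6000 + 0.3·0.4000) ≈ 0.6667
After a second stylistic marker='absent': P(author J) = 0.6·0.6667 / (0.6·0.6667 + 0.7·0.3333) ≈ 0.6316
After a stylometric feature='absent': P(author J) = 0.55·0.6316 / (0.55·0.6316 + 0.7·0.3684) ≈ 0.5739
After a stylometric feature='absent': P(author J) = 0.55·0.5739 / (0.55·0.5739 + 0.7·0.4261) ≈ 0.5142
After a stylometric feature='absent': P(author J) = 0.55·0.5142 / (0.55·0.5142 + 0.7·0.4858) ≈ 0.4540

0.454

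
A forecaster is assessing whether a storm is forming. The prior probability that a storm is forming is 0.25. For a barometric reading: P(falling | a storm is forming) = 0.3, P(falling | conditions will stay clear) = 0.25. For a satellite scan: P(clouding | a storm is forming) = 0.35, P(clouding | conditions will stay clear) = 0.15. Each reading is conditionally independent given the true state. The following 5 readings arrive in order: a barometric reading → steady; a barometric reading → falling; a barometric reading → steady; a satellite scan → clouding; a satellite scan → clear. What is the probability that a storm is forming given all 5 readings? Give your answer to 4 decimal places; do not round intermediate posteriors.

Apply Bayes' rule sequentially, carrying P(storm) forward.
After a barometric reading='steady': P(storm) = 0.7·0.2500 / (0.7·0.2500 + 0.75·0.7500) ≈ 0.2373
After a barometric reading='falling': P(storm) = 0.3·0.2373 / (0.3·0.2373 + 0.25·0.7627) ≈ 0.2718
After a barometric reading='steady': P(storm) = 0.7·0.2718 / (0.7·0.2718 + 0.75·0.7282) ≈ 0.2584
After a satellite scan='clouding': P(storm) = 0.35·0.2584 / (0.35·0.2584 + 0.15·0.7416) ≈ 0.4484
After a satellite scan='clear': P(storm) = 0.65·0.4484 / (0.65·0.4484 + 0.85·0.5516) ≈ 0.3834

0.3834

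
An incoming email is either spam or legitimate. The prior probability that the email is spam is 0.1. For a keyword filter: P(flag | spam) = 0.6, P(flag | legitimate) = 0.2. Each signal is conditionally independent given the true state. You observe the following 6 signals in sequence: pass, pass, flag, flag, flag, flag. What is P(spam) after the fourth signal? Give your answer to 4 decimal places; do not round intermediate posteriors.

0.2000

After 'pass': P(spam) = 0.4·0.1000 / (0.4·0.1000 + 0.8·0.9000) ≈ 0.0526
After 'pass': P(spam) = 0.4·0.0526 / (0.4·0.0526 + 0.8·0.9474) ≈ 0.0270
After 'flag': P(spam) = 0.6·0.0270 / (0.6·0.0270 + 0.2·0.9730) ≈ 0.0769
After 'flag': P(spam) = 0.6·0.0769 / (0.6·0.0769 + 0.2·0.9231) ≈ 0.2000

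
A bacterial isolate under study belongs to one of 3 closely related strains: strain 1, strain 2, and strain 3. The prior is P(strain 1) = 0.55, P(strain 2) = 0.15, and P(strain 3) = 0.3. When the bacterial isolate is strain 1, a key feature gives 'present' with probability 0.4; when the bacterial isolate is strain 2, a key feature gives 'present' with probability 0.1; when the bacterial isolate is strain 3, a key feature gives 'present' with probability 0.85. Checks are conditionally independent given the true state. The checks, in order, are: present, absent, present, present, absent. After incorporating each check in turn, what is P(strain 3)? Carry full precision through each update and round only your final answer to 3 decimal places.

After 'present': normaliser = 0.4·0.5500 + 0.1·0.1500 + 0.85·0.3000; P(strain 1) ≈ 0.4490, P(strain 2) ≈ 0.0306, P(strain 3) ≈ 0.5204
After 'absent': normaliser = 0.6·0.4490 + 0.9·0.0306 + 0.15·0.5204; P(strain 1) ≈ 0.7184, P(strain 2) ≈ 0.0735, P(strain 3) ≈ 0.2082
After 'present': normaliser = 0.4·0.7184 + 0.1·0.0735 + 0.85·0.2082; P(strain 1) ≈ 0.6093, P(strain 2) ≈ 0.0156, P(strain 3) ≈ 0.3752
After 'present': normaliser = 0.4·0.6093 + 0.1·0.0156 + 0.85·0.3752; P(strain 1) ≈ 0.4320, P(strain 2) ≈ 0.0028, P(strain 3) ≈ 0.5653
After 'absent': normaliser = 0.6·0.4320 + 0.9·0.0028 + 0.15·0.5653; P(strain 1) ≈ 0.7481, P(strain 2) ≈ 0.0072, P(strain 3) ≈ 0.2447

0.245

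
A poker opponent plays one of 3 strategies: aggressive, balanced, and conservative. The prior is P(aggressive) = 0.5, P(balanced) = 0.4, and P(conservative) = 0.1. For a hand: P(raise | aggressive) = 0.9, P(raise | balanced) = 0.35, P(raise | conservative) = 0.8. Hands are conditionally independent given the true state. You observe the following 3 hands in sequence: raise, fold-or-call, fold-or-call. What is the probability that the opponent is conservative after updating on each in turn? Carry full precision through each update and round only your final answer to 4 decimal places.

Each posterior becomes the prior for the next update.
After 'raise': normaliser = 0.9·0.5000 + 0.35·0.4000 + 0.8·0.1000; P(aggressive) ≈ 0.6716, P(balanced) ≈ 0.2090, P(conservative) ≈ 0.1194
After 'fold-or-call': normaliser = 0.1·0.6716 + 0.65·0.2090 + 0.2·0.1194; P(aggressive) ≈ 0.2961, P(balanced) ≈ 0.5987, P(conservative) ≈ 0.1053
After 'fold-or-call': normaliser = 0.1·0.2961 + 0.65·0.5987 + 0.2·0.1053; P(aggressive) ≈ 0.0673, P(balanced) ≈ 0.8848, P(conservative) ≈ 0.0479

0.0479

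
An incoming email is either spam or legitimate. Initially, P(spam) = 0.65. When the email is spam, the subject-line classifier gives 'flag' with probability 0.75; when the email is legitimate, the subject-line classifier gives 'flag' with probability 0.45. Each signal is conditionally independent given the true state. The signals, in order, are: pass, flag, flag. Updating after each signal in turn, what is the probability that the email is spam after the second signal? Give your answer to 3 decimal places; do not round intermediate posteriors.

Each posterior becomes the prior for the next update.
After 'pass': P(spam) = 0.25·0.6500 / (0.25·0.6500 + 0.55·0.3500) ≈ 0.4577
After 'flag': P(spam) = 0.75·0.4577 / (0.75·0.4577 + 0.45·0.5423) ≈ 0.5845

0.585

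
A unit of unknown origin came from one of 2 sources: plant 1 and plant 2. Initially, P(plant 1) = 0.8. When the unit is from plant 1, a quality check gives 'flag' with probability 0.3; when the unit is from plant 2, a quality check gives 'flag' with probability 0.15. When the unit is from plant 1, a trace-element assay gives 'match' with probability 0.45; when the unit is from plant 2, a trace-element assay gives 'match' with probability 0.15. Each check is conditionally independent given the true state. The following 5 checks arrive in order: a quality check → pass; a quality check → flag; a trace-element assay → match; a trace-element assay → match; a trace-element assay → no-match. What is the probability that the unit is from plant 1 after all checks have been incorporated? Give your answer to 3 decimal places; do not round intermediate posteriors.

After a quality check='pass': P(plant 1) = 0.7·0.8000 / (0.7·0.8000 + 0.85·0.2000) ≈ 0.7671
After a quality check='flag': P(plant 1) = 0.3·0.7671 / (0.3·0.7671 + 0.15·0.2329) ≈ 0.8682
After a trace-element assay='match': P(plant 1) = 0.45·0.8682 / (0.45·0.8682 + 0.15·0.1318) ≈ 0.9518
After a trace-element assay='match': P(plant 1) = 0.45·0.9518 / (0.45·0.9518 + 0.15·0.0482) ≈ 0.9834
After a trace-element assay='no-match': P(plant 1) = 0.55·0.9834 / (0.55·0.9834 + 0.85·0.0166) ≈ 0.9746

0.975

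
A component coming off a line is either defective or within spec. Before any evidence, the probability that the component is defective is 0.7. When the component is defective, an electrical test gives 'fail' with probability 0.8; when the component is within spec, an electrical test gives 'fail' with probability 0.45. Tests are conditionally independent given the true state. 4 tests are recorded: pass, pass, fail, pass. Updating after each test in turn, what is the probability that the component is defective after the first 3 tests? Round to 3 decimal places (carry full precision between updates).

0.354

After 'pass': P(defective) = 0.2·0.7000 / (0.2·0.7000 + 0.55·0.3000) ≈ 0.4590
After 'pass': P(defective) = 0.2·0.4590 / (0.2·0.4590 + 0.55·0.5410) ≈ 0.2358
After 'fail': P(defective) = 0.8·0.2358 / (0.8·0.2358 + 0.45·0.7642) ≈ 0.3542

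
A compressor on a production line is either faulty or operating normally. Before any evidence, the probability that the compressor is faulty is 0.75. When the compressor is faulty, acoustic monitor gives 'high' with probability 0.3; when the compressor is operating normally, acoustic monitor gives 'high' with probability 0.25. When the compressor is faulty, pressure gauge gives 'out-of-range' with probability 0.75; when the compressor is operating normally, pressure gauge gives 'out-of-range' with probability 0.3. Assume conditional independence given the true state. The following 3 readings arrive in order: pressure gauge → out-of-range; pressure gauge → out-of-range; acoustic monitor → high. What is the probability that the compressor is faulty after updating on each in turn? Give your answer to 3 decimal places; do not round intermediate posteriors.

After pressure gauge='out-of-range': P(faulty) = 0.75·0.7500 / (0.75·0.7500 + 0.3·0.2500) ≈ 0.8824
After pressure gauge='out-of-range': P(faulty) = 0.75·0.8824 / (0.75·0.8824 + 0.3·0.1176) ≈ 0.9494
After acoustic monitor='high': P(faulty) = 0.3·0.9494 / (0.3·0.9494 + 0.25·0.0506) ≈ 0.9574

0.957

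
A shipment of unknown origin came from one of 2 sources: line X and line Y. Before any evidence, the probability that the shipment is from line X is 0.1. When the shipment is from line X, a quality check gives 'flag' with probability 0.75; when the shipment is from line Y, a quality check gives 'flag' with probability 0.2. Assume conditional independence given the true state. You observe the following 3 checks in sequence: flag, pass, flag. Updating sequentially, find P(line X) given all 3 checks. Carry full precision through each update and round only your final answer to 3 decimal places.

After 'flag': P(line X) = 0.75·0.1000 / (0.75·0.1000 + 0.2·0.9000) ≈ 0.2941
After 'pass': P(line X) = 0.25·0.2941 / (0.25·0.2941 + 0.8·0.7059) ≈ 0.1152
After 'flag': P(line X) = 0.75·0.1152 / (0.75·0.1152 + 0.2·0.8848) ≈ 0.3281

0.328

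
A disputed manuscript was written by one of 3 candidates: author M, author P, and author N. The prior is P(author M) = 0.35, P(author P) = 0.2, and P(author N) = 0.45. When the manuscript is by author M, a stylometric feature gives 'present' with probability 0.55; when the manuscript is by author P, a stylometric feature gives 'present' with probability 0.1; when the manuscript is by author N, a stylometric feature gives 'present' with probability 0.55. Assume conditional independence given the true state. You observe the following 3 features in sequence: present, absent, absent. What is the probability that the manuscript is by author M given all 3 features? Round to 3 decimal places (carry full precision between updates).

After 'present': normaliser = 0.55·0.3500 + 0.1·0.2000 + 0.55·0.4500; P(author M) ≈ 0.4185, P(author P) ≈ 0.0435, P(author N) ≈ 0.5380
After 'absent': normaliser = 0.45·0.4185 + 0.9·0.0435 + 0.45·0.5380; P(author M) ≈ 0.4010, P(author P) ≈ 0.0833, P(author N) ≈ 0.5156
After 'absent': normaliser = 0.45·0.4010 + 0.9·0.0833 + 0.45·0.5156; P(author M) ≈ 0.3702, P(author P) ≈ 0.1538, P(author N) ≈ 0.4760

0.370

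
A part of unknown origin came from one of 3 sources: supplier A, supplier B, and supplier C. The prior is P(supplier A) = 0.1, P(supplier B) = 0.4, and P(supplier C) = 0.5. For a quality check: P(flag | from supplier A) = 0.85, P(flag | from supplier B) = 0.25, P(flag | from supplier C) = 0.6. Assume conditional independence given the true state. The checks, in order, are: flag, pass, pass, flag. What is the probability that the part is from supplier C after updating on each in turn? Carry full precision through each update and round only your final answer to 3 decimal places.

After 'flag': normaliser = 0.85·0.1000 + 0.25·0.4000 + 0.6·0.5000; P(supplier A) ≈ 0.1753, P(supplier B) ≈ 0.2062, P(supplier C) ≈ 0.6186
After 'pass': normaliser = 0.15·0.1753 + 0.75·0.2062 + 0.4·0.6186; P(supplier A) ≈ 0.0614, P(supplier B) ≈ 0.3610, P(supplier C) ≈ 0.5776
After 'pass': normaliser = 0.15·0.0614 + 0.75·0.3610 + 0.4·0.5776; P(supplier A) ≈ 0.0180, P(supplier B) ≈ 0.5298, P(supplier C) ≈ 0.4521
After 'flag': normaliser = 0.85·0.0180 + 0.25·0.5298 + 0.6·0.4521; P(supplier A) ≈ 0.0365, P(supplier B) ≈ 0.3161, P(supplier C) ≈ 0.6474

0.647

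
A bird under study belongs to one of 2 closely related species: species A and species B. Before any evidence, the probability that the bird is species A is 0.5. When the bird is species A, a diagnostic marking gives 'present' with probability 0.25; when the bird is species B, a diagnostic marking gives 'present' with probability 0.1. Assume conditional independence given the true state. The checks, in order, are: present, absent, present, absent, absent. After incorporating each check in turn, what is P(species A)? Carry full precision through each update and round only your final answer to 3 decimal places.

0.783

After 'present': P(species A) = 0.25·0.5000 / (0.25·0.5000 + 0.1·0.5000) ≈ 0.7143
After 'absent': P(species A) = 0.75·0.7143 / (0.75·0.7143 + 0.9·0.2857) ≈ 0.6757
After 'present': P(species A) = 0.25·0.6757 / (0.25·0.6757 + 0.1·0.3243) ≈ 0.8389
After 'absent': P(species A) = 0.75·0.8389 / (0.75·0.8389 + 0.9·0.1611) ≈ 0.8127
After 'absent': P(species A) = 0.75·0.8127 / (0.75·0.8127 + 0.9·0.1873) ≈ 0.7834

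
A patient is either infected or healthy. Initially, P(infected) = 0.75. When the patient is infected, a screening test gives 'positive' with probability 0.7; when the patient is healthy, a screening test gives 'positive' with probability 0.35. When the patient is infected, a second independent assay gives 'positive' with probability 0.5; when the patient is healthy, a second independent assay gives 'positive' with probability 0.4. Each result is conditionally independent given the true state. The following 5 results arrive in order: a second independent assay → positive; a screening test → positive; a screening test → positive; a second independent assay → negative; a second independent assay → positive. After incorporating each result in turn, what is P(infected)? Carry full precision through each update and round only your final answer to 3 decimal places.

0.940

Each posterior becomes the prior for the next update.
After a second independent assay='positive': P(infected) = 0.5·0.7500 / (0.5·0.7500 + 0.4·0.2500) ≈ 0.7895
After a screening test='positive': P(infected) = 0.7·0.7895 / (0.7·0.7895 + 0.35·0.2105) ≈ 0.8824
After a screening test='positive': P(infected) = 0.7·0.8824 / (0.7·0.8824 + 0.35·0.1176) ≈ 0.9375
After a second independent assay='negative': P(infected) = 0.5·0.9375 / (0.5·0.9375 + 0.6·0.0625) ≈ 0.9259
After a second independent assay='positive': P(infected) = 0.5·0.9259 / (0.5·0.9259 + 0.4·0.0741) ≈ 0.9398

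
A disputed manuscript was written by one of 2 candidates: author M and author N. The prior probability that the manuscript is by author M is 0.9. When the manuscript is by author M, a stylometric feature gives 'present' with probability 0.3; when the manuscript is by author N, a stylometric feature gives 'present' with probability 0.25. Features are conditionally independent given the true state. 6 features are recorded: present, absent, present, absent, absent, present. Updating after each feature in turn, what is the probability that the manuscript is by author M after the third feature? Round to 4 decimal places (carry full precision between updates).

0.9236

After 'present': P(author M) = 0.3·0.9000 / (0.3·0.9000 + 0.25·0.1000) ≈ 0.9153
After 'absent': P(author M) = 0.7·0.9153 / (0.7·0.9153 + 0.75·0.0847) ≈ 0.9097
After 'present': P(author M) = 0.3·0.9097 / (0.3·0.9097 + 0.25·0.0903) ≈ 0.9236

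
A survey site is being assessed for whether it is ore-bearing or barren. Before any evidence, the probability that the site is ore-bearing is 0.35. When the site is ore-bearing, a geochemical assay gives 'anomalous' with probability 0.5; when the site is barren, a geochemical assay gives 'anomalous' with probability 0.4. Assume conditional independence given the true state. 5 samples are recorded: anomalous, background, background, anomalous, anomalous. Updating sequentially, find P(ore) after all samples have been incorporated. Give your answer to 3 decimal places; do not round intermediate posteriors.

After 'anomalous': P(ore) = 0.5·0.3500 / (0.5·0.3500 + 0.4·0.6500) ≈ 0.4023
After 'background': P(ore) = 0.5·0.4023 / (0.5·0.4023 + 0.6·0.5977) ≈ 0.3593
After 'background': P(ore) = 0.5·0.3593 / (0.5·0.3593 + 0.6·0.6407) ≈ 0.3185
After 'anomalous': P(ore) = 0.5·0.3185 / (0.5·0.3185 + 0.4·0.6815) ≈ 0.3688
After 'anomalous': P(ore) = 0.5·0.3688 / (0.5·0.3688 + 0.4·0.6312) ≈ 0.4221

0.422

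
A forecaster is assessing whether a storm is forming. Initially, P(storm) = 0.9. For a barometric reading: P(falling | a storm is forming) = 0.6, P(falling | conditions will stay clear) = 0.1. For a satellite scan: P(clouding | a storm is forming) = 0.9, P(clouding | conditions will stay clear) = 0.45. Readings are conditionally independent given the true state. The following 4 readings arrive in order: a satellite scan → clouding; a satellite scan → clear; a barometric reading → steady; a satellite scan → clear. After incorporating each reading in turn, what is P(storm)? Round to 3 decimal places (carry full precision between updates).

Apply Bayes' rule sequentially, carrying P(storm) forward.
After a satellite scan='clouding': P(storm) = 0.9·0.9000 / (0.9·0.9000 + 0.45·0.1000) ≈ 0.9474
After a satellite scan='clear': P(storm) = 0.1·0.9474 / (0.1·0.9474 + 0.55·0.0526) ≈ 0.7660
After a barometric reading='steady': P(storm) = 0.4·0.7660 / (0.4·0.7660 + 0.9·0.2340) ≈ 0.5926
After a satellite scan='clear': P(storm) = 0.1·0.5926 / (0.1·0.5926 + 0.55·0.4074) ≈ 0.2092

0.209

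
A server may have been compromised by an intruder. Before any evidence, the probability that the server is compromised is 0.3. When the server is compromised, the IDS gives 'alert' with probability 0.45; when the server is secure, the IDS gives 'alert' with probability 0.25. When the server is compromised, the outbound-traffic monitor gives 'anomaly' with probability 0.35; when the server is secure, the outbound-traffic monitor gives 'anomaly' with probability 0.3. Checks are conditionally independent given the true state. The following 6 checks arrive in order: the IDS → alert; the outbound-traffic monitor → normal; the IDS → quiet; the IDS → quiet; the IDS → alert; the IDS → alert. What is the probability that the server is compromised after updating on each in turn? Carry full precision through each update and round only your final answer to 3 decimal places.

0.555

Each posterior becomes the prior for the next update.
After the IDS='alert': P(compromised) = 0.45·0.3000 / (0.45·0.3000 + 0.25·0.7000) ≈ 0.4355
After the outbound-traffic monitor='normal': P(compromised) = 0.65·0.4355 / (0.65·0.4355 + 0.7·0.5645) ≈ 0.4174
After the IDS='quiet': P(compromised) = 0.55·0.4174 / (0.55·0.4174 + 0.75·0.5826) ≈ 0.3444
After the IDS='quiet': P(compromised) = 0.55·0.3444 / (0.55·0.3444 + 0.75·0.6556) ≈ 0.2781
After the IDS='alert': P(compromised) = 0.45·0.2781 / (0.45·0.2781 + 0.25·0.7219) ≈ 0.4095
After the IDS='alert': P(compromised) = 0.45·0.4095 / (0.45·0.4095 + 0.25·0.5905) ≈ 0.5552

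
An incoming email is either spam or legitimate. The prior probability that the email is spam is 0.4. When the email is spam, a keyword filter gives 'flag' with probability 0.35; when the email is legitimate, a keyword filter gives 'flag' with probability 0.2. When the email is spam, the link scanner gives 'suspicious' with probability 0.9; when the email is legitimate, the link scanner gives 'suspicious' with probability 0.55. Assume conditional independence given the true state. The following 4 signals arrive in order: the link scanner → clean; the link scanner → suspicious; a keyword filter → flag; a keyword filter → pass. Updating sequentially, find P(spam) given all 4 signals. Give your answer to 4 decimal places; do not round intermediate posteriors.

After the link scanner='clean': P(spam) = 0.1·0.4000 / (0.1·0.4000 + 0.45·0.6000) ≈ 0.1290
After the link scanner='suspicious': P(spam) = 0.9·0.1290 / (0.9·0.1290 + 0.55·0.8710) ≈ 0.1951
After a keyword filter='flag': P(spam) = 0.35·0.1951 / (0.35·0.1951 + 0.2·0.8049) ≈ 0.2979
After a keyword filter='pass': P(spam) = 0.65·0.2979 / (0.65·0.2979 + 0.8·0.7021) ≈ 0.2563

0.2563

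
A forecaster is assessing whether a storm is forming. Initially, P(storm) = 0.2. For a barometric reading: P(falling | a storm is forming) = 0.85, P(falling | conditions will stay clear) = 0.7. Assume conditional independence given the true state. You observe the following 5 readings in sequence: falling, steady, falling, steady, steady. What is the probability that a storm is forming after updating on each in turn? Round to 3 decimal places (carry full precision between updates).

After 'falling': P(storm) = 0.85·0.2000 / (0.85·0.2000 + 0.7·0.8000) ≈ 0.2329
After 'steady': P(storm) = 0.15·0.2329 / (0.15·0.2329 + 0.3·0.7671) ≈ 0.1318
After 'falling': P(storm) = 0.85·0.1318 / (0.85·0.1318 + 0.7·0.8682) ≈ 0.1556
After 'steady': P(storm) = 0.15·0.1556 / (0.15·0.1556 + 0.3·0.8444) ≈ 0.0844
After 'steady': P(storm) = 0.15·0.0844 / (0.15·0.0844 + 0.3·0.9156) ≈ 0.0440

0.044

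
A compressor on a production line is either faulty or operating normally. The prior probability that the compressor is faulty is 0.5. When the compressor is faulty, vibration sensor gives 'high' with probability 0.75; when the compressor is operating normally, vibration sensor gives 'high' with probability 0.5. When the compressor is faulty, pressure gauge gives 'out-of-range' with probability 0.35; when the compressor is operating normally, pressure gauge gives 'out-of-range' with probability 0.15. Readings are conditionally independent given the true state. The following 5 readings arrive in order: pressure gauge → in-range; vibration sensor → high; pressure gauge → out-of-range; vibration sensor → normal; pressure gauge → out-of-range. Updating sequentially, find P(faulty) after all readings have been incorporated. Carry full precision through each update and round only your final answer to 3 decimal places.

After pressure gauge='in-range': P(faulty) = 0.65·0.5000 / (0.65·0.5000 + 0.85·0.5000) ≈ 0.4333
After vibration sensor='high': P(faulty) = 0.75·0.4333 / (0.75·0.4333 + 0.5·0.5667) ≈ 0.5342
After pressure gauge='out-of-range': P(faulty) = 0.35·0.5342 / (0.35·0.5342 + 0.15·0.4658) ≈ 0.7280
After vibration sensor='normal': P(faulty) = 0.25·0.7280 / (0.25·0.7280 + 0.5·0.2720) ≈ 0.5723
After pressure gauge='out-of-range': P(faulty) = 0.35·0.5723 / (0.35·0.5723 + 0.15·0.4277) ≈ 0.7574

0.757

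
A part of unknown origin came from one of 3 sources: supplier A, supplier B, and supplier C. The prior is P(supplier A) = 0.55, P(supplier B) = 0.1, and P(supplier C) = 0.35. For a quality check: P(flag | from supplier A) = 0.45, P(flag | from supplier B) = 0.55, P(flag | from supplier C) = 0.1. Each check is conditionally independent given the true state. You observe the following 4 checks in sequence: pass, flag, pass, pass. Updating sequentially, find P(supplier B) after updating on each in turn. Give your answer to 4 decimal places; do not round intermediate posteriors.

After 'pass': normaliser = 0.55·0.5500 + 0.45·0.1000 + 0.9·0.3500; P(supplier A) ≈ 0.4566, P(supplier B) ≈ 0.0679, P(supplier C) ≈ 0.4755
After 'flag': normaliser = 0.45·0.4566 + 0.55·0.0679 + 0.1·0.4755; P(supplier A) ≈ 0.7076, P(supplier B) ≈ 0.1287, P(supplier C) ≈ 0.1637
After 'pass': normaliser = 0.55·0.7076 + 0.45·0.1287 + 0.9·0.1637; P(supplier A) ≈ 0.6547, P(supplier B) ≈ 0.0974, P(supplier C) ≈ 0.2479
After 'pass': normaliser = 0.55·0.6547 + 0.45·0.0974 + 0.9·0.2479; P(supplier A) ≈ 0.5743, P(supplier B) ≈ 0.0699, P(supplier C) ≈ 0.3558

0.0699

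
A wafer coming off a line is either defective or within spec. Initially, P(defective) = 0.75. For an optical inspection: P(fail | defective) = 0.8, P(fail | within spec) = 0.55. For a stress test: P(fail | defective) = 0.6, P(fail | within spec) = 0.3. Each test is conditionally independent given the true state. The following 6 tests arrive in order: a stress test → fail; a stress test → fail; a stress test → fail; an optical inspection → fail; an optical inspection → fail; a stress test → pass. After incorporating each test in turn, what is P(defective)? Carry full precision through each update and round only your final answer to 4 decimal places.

After a stress test='fail': P(defective) = 0.6·0.7500 / (0.6·0.7500 + 0.3·0.2500) ≈ 0.8571
After a stress test='fail': P(defective) = 0.6·0.8571 / (0.6·0.8571 + 0.3·0.1429) ≈ 0.9231
After a stress test='fail': P(defective) = 0.6·0.9231 / (0.6·0.9231 + 0.3·0.0769) ≈ 0.9600
After an optical inspection='fail': P(defective) = 0.8·0.9600 / (0.8·0.9600 + 0.55·0.0400) ≈ 0.9722
After an optical inspection='fail': P(defective) = 0.8·0.9722 / (0.8·0.9722 + 0.55·0.0278) ≈ 0.9807
After a stress test='pass': P(defective) = 0.4·0.9807 / (0.4·0.9807 + 0.7·0.0193) ≈ 0.9667

0.9667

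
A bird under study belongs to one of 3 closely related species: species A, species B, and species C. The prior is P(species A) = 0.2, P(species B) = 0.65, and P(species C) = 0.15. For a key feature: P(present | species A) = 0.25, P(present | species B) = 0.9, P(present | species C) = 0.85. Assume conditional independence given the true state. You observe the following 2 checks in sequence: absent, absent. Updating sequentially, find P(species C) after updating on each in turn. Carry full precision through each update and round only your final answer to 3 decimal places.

0.028

After 'absent': normaliser = 0.75·0.2000 + 0.1·0.6500 + 0.15·0.1500; P(species A) ≈ 0.6316, P(species B) ≈ 0.2737, P(species C) ≈ 0.0947
After 'absent': normaliser = 0.75·0.6316 + 0.1·0.2737 + 0.15·0.0947; P(species A) ≈ 0.9193, P(species B) ≈ 0.0531, P(species C) ≈ 0.0276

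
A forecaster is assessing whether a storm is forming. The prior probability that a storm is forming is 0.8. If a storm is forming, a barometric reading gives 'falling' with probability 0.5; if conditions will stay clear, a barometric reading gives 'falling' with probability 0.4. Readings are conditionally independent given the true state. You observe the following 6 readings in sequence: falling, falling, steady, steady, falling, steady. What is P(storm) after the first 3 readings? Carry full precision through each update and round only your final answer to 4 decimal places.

After 'falling': P(storm) = 0.5·0.8000 / (0.5·0.8000 + 0.4·0.2000) ≈ 0.8333
After 'falling': P(storm) = 0.5·0.8333 / (0.5·0.8333 + 0.4·0.1667) ≈ 0.8621
After 'steady': P(storm) = 0.5·0.8621 / (0.5·0.8621 + 0.6·0.1379) ≈ 0.8389

0.8389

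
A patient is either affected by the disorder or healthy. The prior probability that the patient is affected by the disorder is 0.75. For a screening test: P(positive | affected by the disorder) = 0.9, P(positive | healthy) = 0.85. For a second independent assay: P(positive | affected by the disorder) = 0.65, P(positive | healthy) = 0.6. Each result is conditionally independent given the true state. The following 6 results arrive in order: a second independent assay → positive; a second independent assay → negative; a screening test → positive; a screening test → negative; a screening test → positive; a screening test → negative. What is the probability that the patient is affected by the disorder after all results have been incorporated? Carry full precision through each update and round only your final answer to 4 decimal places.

0.5863

After a second independent assay='positive': P(affected) = 0.65·0.7500 / (0.65·0.7500 + 0.6·0.2500) ≈ 0.7647
After a second independent assay='negative': P(affected) = 0.35·0.7647 / (0.35·0.7647 + 0.4·0.2353) ≈ 0.7398
After a screening test='positive': P(affected) = 0.9·0.7398 / (0.9·0.7398 + 0.85·0.2602) ≈ 0.7507
After a screening test='negative': P(affected) = 0.1·0.7507 / (0.1·0.7507 + 0.15·0.2493) ≈ 0.6675
After a screening test='positive': P(affected) = 0.9·0.6675 / (0.9·0.6675 + 0.85·0.3325) ≈ 0.6800
After a screening test='negative': P(affected) = 0.1·0.6800 / (0.1·0.6800 + 0.15·0.3200) ≈ 0.5863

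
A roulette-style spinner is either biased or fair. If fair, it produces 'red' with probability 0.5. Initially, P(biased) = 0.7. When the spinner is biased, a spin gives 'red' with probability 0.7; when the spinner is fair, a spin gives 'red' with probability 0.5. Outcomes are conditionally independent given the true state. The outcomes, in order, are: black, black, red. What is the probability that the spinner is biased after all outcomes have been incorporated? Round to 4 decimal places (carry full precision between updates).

0.5404

Each posterior becomes the prior for the next update.
After 'black': P(biased) = 0.3·0.7000 / (0.3·0.7000 + 0.5·0.3000) ≈ 0.5833
After 'black': P(biased) = 0.3·0.5833 / (0.3·0.5833 + 0.5·0.4167) ≈ 0.4565
After 'red': P(biased) = 0.7·0.4565 / (0.7·0.4565 + 0.5·0.5435) ≈ 0.5404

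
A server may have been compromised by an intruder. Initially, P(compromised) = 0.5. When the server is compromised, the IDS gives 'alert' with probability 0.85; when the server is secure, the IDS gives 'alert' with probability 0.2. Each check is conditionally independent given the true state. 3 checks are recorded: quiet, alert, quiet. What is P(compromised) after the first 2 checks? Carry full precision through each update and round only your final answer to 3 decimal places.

After 'quiet': P(compromised) = 0.15·0.5000 / (0.15·0.5000 + 0.8·0.5000) ≈ 0.1579
After 'alert': P(compromised) = 0.85·0.1579 / (0.85·0.1579 + 0.2·0.8421) ≈ 0.4435

0.443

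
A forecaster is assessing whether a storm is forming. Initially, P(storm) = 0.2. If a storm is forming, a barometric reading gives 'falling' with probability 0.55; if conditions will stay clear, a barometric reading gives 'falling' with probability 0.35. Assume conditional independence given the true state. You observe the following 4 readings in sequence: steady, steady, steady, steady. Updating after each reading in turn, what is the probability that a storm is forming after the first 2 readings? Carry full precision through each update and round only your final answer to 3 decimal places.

After 'steady': P(storm) = 0.45·0.2000 / (0.45·0.2000 + 0.65·0.8000) ≈ 0.1475
After 'steady': P(storm) = 0.45·0.1475 / (0.45·0.1475 + 0.65·0.8525) ≈ 0.1070

0.107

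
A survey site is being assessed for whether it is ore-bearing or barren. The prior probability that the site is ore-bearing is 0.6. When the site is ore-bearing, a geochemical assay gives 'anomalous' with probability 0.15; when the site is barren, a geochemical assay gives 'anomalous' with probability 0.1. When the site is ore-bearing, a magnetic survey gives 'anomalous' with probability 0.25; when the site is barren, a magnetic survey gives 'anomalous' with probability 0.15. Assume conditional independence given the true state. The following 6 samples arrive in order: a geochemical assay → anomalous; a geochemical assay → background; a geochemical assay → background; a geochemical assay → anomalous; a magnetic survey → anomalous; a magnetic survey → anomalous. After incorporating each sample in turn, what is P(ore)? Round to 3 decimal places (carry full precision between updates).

0.893

Apply Bayes' rule sequentially, carrying P(ore) forward.
After a geochemical assay='anomalous': P(ore) = 0.15·0.6000 / (0.15·0.6000 + 0.1·0.4000) ≈ 0.6923
After a geochemical assay='background': P(ore) = 0.85·0.6923 / (0.85·0.6923 + 0.9·0.3077) ≈ 0.6800
After a geochemical assay='background': P(ore) = 0.85·0.6800 / (0.85·0.6800 + 0.9·0.3200) ≈ 0.6674
After a geochemical assay='anomalous': P(ore) = 0.15·0.6674 / (0.15·0.6674 + 0.1·0.3326) ≈ 0.7506
After a magnetic survey='anomalous': P(ore) = 0.25·0.7506 / (0.25·0.7506 + 0.15·0.2494) ≈ 0.8338
After a magnetic survey='anomalous': P(ore) = 0.25·0.8338 / (0.25·0.8338 + 0.15·0.1662) ≈ 0.8932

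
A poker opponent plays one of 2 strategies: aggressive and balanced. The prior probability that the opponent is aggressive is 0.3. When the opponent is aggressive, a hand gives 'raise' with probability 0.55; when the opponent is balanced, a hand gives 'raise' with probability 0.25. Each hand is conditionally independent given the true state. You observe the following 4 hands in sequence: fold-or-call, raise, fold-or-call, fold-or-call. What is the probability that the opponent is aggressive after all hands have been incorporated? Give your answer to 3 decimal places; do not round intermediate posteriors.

Each posterior becomes the prior for the next update.
After 'fold-or-call': P(aggressive) = 0.45·0.3000 / (0.45·0.3000 + 0.75·0.7000) ≈ 0.2045
After 'raise': P(aggressive) = 0.55·0.2045 / (0.55·0.2045 + 0.25·0.7955) ≈ 0.3613
After 'fold-or-call': P(aggressive) = 0.45·0.3613 / (0.45·0.3613 + 0.75·0.6387) ≈ 0.2534
After 'fold-or-call': P(aggressive) = 0.45·0.2534 / (0.45·0.2534 + 0.75·0.7466) ≈ 0.1692

0.169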